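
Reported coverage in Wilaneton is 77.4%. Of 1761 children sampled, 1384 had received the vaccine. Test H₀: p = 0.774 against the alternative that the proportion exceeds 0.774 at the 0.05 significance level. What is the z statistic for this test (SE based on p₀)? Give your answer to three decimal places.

p̂ = 1384/1761 ≈ 0.78592.
SE = √(p₀(1−p₀)/n) = √(0.17492/1761) = 0.00997.
z = (0.78592 − 0.774)/0.00997 = 0.01192/0.00997 = 1.196.
p-value = P(Z > 1.196) ≈ 0.1159; since p > α = 0.05, fail to reject H₀.

z = 1.196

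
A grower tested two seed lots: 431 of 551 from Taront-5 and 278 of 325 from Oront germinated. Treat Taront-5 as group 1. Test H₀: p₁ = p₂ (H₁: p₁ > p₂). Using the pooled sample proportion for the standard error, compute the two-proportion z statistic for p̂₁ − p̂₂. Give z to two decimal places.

z = -2.66

p̂₁ = 431/551 ≈ 0.7822, p̂₂ = 278/325 ≈ 0.8554.
Pooled p̂ = (431+278)/(551+325) = 709/876 = 0.8094.
SE = √(0.154296 × 0.00489181) = 0.0275.
z = (0.7822 − 0.8554)/0.0275 = -0.0732/0.0275 = -2.66.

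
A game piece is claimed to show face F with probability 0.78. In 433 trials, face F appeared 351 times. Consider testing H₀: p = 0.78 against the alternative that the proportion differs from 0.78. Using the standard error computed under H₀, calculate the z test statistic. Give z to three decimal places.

z = 1.538

p̂ = 351/433 = 0.81062.
SE = √(p₀(1−p₀)/n) = √(0.1716/433) = 0.01991.
z = (0.81062 − 0.78)/0.01991 = 0.03062/0.01991 = 1.538.
p-value = 2·P(Z > 1.538) ≈ 0.1240.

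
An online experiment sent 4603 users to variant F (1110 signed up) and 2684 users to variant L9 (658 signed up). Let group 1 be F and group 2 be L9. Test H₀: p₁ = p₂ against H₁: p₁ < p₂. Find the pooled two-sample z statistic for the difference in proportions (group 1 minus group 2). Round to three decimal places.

z = -0.385

p̂₁ = 1110/4603 ≈ 0.24115, p̂₂ = 658/2684 ≈ 0.24516.
Pooled p̂ = (1110+658)/(4603+2684) = 1768/7287 = 0.24262.
SE = √(0.183758 × 0.000589828) = 0.01041.
z = (0.24115 − 0.24516)/0.01041 = -0.00401/0.01041 = -0.385.
p-value = P(Z < -0.385) ≈ 0.3501.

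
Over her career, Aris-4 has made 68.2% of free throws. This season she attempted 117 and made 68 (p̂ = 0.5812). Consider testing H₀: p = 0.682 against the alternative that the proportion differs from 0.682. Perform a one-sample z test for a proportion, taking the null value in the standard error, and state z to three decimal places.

z = -2.341

p̂ = 68/117 = 0.58120.
SE = √(p₀(1−p₀)/n) = √(0.21688/117) = 0.04305.
z = (0.58120 − 0.682)/0.04305 = -0.10080/0.04305 = -2.341.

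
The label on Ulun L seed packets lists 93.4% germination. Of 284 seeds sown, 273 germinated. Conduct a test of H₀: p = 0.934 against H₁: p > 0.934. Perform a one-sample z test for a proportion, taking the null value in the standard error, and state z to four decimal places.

z = 1.8508

p̂ = 273/284 ≈ 0.961268.
SE = √(p₀(1−p₀)/n) = √(0.061644/284) = 0.014733.
z = (0.961268 − 0.934)/0.014733 = 0.027268/0.014733 = 1.8508.
p-value = P(Z > 1.851) ≈ 0.0321.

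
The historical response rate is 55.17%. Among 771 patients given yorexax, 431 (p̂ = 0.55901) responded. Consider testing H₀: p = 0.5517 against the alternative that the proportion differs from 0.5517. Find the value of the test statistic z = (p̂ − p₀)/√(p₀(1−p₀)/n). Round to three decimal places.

p̂ = 431/771 ≈ 0.55901.
SE = √(p₀(1−p₀)/n) = √(0.24733/771) = 0.01791.
z = (0.55901 − 0.5517)/0.01791 = 0.00731/0.01791 = 0.408.
p-value = 2·P(Z > 0.408) ≈ 0.6830.

z = 0.408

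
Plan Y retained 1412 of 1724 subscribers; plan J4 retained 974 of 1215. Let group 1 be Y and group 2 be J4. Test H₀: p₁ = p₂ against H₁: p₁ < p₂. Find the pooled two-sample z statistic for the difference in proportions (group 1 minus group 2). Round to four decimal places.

p̂₁ = 1412/1724 ≈ 0.8190255, p̂₂ = 974/1215 ≈ 0.8016461.
Pooled p̂ = (1412+974)/(1724+1215) = 2386/2939 = 0.8118408.
SE = √(0.152755 × 0.00140309) = 0.0146400.
z = (0.8190255 − 0.8016461)/0.0146400 = 0.0173794/0.0146400 = 1.1871.
p-value = P(Z < 1.187) ≈ 0.8824.

z = 1.1871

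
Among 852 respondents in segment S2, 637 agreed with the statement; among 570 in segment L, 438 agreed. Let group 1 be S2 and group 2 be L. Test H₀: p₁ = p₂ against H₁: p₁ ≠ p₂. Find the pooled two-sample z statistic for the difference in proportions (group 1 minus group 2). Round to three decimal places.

p̂₁ = 637/852 ≈ 0.74765, p̂₂ = 438/570 ≈ 0.76842.
Pooled p̂ = (637+438)/(852+570) = 1075/1422 = 0.75598.
SE = √(p̂(1−p̂)(1/n₁+1/n₂)) = √(0.75598·0.24402·0.00292809) = √(0.000540162) = 0.02324.
z = (0.74765 − 0.76842)/0.02324 = -0.02077/0.02324 = -0.894.
Two-sided p-value ≈ 2·Φ(−0.894) = 0.3715.

z = -0.894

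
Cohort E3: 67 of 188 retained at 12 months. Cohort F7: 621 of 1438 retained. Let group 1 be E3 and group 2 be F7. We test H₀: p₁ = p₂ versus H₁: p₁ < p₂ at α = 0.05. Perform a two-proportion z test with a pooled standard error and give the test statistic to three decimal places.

z = -1.970

p̂₁ = 67/188 ≈ 0.356383, p̂₂ = 621/1438 ≈ 0.431850.
Pooled p̂ = (67+621)/(188+1438) = 688/1626 = 0.423124.
SE = √(0.24409 × 0.00601456) = 0.038316.
z = (0.356383 − 0.431850)/0.038316 = -0.075467/0.038316 = -1.970.
p-value = P(Z < -1.970) ≈ 0.0244; since p < α = 0.05, reject H₀.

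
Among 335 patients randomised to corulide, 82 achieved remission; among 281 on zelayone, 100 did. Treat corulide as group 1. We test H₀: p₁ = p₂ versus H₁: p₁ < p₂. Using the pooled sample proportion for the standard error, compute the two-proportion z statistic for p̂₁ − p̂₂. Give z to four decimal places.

z = -3.0101

p̂₁ = 82/335 = 0.244776, p̂₂ = 100/281 = 0.355872.
Pooled p̂ = (82+100)/(335+281) = 182/616 = 0.295455.
SE = √(p̂(1−p̂)(1/n₁+1/n₂)) = √(0.295455·0.704545·0.00654379) = √(0.00136216) = 0.036908.
z = (0.244776 − 0.355872)/0.036908 = -0.111096/0.036908 = -3.0101.
p-value = P(Z < -3.010) ≈ 0.0013.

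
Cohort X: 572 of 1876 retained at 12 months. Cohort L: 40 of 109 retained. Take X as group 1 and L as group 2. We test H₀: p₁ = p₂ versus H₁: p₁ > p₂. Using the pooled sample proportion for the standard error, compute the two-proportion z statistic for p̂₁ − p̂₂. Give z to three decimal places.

z = -1.364

p̂₁ = 572/1876 = 0.30490, p̂₂ = 40/109 = 0.36697.
Pooled p̂ = (572+40)/(1876+109) = 612/1985 = 0.30831.
SE = √(p̂(1−p̂)(1/n₁+1/n₂)) = √(0.30831·0.69169·0.00970736) = √(0.00207015) = 0.04550.
z = (0.30490 − 0.36697)/0.04550 = -0.06207/0.04550 = -1.364.
p-value = P(Z > -1.364) ≈ 0.9137.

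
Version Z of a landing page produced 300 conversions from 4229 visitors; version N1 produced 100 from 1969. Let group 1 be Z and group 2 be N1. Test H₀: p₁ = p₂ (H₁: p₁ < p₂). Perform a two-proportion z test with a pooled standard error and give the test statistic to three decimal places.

p̂₁ = 300/4229 ≈ 0.070939, p̂₂ = 100/1969 ≈ 0.050787.
Pooled p̂ = (300+100)/(4229+1969) = 400/6198 = 0.064537.
SE = √(p̂(1−p̂)(1/n₁+1/n₂)) = √(0.064537·0.935463·0.000744335) = √(4.49369e-05) = 0.006704.
z = (0.070939 − 0.050787)/0.006704 = 0.020152/0.006704 = 3.006.
p-value = P(Z < 3.006) ≈ 0.9987.

z = 3.006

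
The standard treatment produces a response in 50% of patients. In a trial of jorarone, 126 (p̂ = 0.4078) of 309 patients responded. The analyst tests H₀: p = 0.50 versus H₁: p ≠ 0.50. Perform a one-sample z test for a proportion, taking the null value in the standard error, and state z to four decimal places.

p̂ = 126/309 ≈ 0.407767.
Standard error under H₀: √(0.5×0.5/309) = 0.028444.
z = (0.407767 − 0.5)/0.028444 = -0.092233/0.028444 = -3.2426.
p-value = 2·P(Z > 3.243) ≈ 0.0012.

z = -3.2426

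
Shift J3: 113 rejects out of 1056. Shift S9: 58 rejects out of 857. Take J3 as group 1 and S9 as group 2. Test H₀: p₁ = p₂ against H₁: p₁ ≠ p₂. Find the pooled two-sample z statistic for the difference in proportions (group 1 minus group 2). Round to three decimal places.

z = 2.998

p̂₁ = 113/1056 ≈ 0.10701, p̂₂ = 58/857 ≈ 0.06768.
Pooled p̂ = (113+58)/(1056+857) = 171/1913 = 0.08939.
SE = √(p̂(1−p̂)(1/n₁+1/n₂)) = √(0.08939·0.91061·0.00211383) = √(0.000172062) = 0.01312.
z = (0.10701 − 0.06768)/0.01312 = 0.03933/0.01312 = 2.998.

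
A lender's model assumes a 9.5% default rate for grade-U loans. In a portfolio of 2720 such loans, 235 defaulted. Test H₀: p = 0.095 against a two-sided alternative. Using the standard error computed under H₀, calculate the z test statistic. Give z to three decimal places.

p̂ = 235/2720 ≈ 0.08640.
Standard error under H₀: √(0.095×0.905/2720) = 0.00562.
z = (0.08640 − 0.095)/0.00562 = -0.00860/0.00562 = -1.530.
p-value = 2·P(Z > 1.530) ≈ 0.1260.

z = -1.530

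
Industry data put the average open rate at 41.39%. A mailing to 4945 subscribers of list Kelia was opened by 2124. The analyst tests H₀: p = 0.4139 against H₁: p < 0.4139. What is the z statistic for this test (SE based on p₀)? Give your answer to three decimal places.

p̂ = 2124/4945 ≈ 0.42952.
Under H₀, SE = √(0.4139·0.5861/4945) = √(4.9057e-05) = 0.00700.
z = (0.42952 − 0.4139)/0.00700 = 0.01562/0.00700 = 2.231.
p-value = P(Z < 2.231) ≈ 0.9872.

z = 2.231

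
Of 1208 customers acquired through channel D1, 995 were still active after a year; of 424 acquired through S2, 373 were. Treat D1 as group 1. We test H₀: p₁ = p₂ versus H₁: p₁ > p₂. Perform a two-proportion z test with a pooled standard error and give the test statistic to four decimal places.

p̂₁ = 995/1208 ≈ 0.823675, p̂₂ = 373/424 ≈ 0.879717.
Pooled p̂ = (995+373)/(1208+424) = 1368/1632 = 0.838235.
SE = √(0.135597 × 0.00318631) = 0.020786.
z = (0.823675 − 0.879717)/0.020786 = -0.056042/0.020786 = -2.6961.

z = -2.6961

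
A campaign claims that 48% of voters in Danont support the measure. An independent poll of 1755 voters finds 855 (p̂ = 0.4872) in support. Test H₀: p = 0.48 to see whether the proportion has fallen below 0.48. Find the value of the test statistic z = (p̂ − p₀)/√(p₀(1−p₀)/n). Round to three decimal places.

z = 0.602

p̂ = 855/1755 ≈ 0.48718.
SE = √(p₀(1−p₀)/n) = √(0.2496/1755) = 0.01193.
z = (0.48718 − 0.48)/0.01193 = 0.00718/0.01193 = 0.602.
p-value = P(Z < 0.602) ≈ 0.7264.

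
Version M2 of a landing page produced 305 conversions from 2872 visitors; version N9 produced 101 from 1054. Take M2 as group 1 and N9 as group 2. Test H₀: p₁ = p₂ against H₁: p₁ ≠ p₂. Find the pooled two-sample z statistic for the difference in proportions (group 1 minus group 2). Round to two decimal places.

p̂₁ = 305/2872 ≈ 0.1062, p̂₂ = 101/1054 ≈ 0.0958.
Pooled p̂ = (305+101)/(2872+1054) = 406/3926 = 0.1034.
SE = √(0.0927189 × 0.00129696) = 0.0110.
z = (0.1062 − 0.0958)/0.0110 = 0.0104/0.0110 = 0.95.
p-value = 2·P(Z > 0.946) ≈ 0.3442.

z = 0.95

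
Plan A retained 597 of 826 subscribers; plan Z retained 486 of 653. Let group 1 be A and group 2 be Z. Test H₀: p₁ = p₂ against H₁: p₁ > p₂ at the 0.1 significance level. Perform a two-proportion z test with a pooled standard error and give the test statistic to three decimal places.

p̂₁ = 597/826 = 0.72276, p̂₂ = 486/653 = 0.74426.
Pooled p̂ = (597+486)/(826+653) = 1083/1479 = 0.73225.
SE = √(p̂(1−p̂)(1/n₁+1/n₂)) = √(0.73225·0.26775·0.00274205) = √(0.000537604) = 0.02319.
z = (0.72276 − 0.74426)/0.02319 = -0.02150/0.02319 = -0.927.
p-value = P(Z > -0.927) ≈ 0.8231. With α = 0.1, fail to reject H₀.

z = -0.927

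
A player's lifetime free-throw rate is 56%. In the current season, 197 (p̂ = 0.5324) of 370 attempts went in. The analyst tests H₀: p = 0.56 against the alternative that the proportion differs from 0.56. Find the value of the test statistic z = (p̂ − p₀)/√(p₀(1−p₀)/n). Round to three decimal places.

p̂ = 197/370 ≈ 0.53243.
Under H₀, SE = √(0.56·0.44/370) = √(0.000665946) = 0.02581.
z = (0.53243 − 0.56)/0.02581 = -0.02757/0.02581 = -1.068.
p-value = 2·P(Z > 1.068) ≈ 0.2854.

z = -1.068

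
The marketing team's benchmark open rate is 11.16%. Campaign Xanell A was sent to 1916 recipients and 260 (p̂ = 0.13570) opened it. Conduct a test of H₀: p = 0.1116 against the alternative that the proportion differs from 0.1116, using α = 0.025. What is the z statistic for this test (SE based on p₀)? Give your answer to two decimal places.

p̂ = 260/1916 ≈ 0.1357.
Under H₀, SE = √(0.1116·0.8884/1916) = √(5.17461e-05) = 0.0072.
z = (0.1357 − 0.1116)/0.0072 = 0.0241/0.0072 = 3.35.
p-value = 2·P(Z > 3.350) ≈ 0.0008. With α = 0.025, reject H₀.

z = 3.35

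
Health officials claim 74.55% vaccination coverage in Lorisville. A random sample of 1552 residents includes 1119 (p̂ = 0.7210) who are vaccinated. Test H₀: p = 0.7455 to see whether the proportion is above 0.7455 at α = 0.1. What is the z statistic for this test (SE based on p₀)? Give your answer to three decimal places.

p̂ = 1119/1552 ≈ 0.721005.
Under H₀, SE = √(0.7455·0.2545/1552) = √(0.000122249) = 0.011057.
z = (0.721005 − 0.7455)/0.011057 = -0.024495/0.011057 = -2.215.
p-value = P(Z > -2.215) ≈ 0.9866; since p > α = 0.1, fail to reject H₀.

z = -2.215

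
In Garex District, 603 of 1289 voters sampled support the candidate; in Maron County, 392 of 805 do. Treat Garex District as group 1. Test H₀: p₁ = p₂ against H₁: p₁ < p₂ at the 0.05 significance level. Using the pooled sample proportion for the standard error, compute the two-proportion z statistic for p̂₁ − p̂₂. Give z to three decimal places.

z = -0.854

p̂₁ = 603/1289 = 0.46780, p̂₂ = 392/805 = 0.48696.
Pooled p̂ = (603+392)/(1289+805) = 995/2094 = 0.47517.
SE = √(p̂(1−p̂)(1/n₁+1/n₂)) = √(0.47517·0.52483·0.00201803) = √(0.000503263) = 0.02243.
z = (0.46780 − 0.48696)/0.02243 = -0.01916/0.02243 = -0.854.
p-value = P(Z < -0.854) ≈ 0.1966; since p > α = 0.05, fail to reject H₀.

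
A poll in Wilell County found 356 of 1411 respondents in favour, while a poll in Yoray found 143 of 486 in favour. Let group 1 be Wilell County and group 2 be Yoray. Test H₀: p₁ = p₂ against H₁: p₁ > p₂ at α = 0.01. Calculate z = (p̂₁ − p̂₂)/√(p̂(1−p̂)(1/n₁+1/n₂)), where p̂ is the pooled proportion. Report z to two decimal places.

z = -1.81

p̂₁ = 356/1411 = 0.2523, p̂₂ = 143/486 = 0.2942.
Pooled p̂ = (356+143)/(1411+486) = 499/1897 = 0.2630.
SE = √(0.193853 × 0.00276633) = 0.0232.
z = (0.2523 − 0.2942)/0.0232 = -0.0419/0.0232 = -1.81.
p-value = P(Z > -1.811) ≈ 0.9649; since p > α = 0.01, fail to reject H₀.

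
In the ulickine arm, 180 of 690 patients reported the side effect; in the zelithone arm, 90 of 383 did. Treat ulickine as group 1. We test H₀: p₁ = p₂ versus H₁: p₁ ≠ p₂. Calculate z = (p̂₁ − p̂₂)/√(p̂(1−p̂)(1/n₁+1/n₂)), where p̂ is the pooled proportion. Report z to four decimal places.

p̂₁ = 180/690 ≈ 0.2608696, p̂₂ = 90/383 ≈ 0.2349869.
Pooled p̂ = (180+90)/(690+383) = 270/1073 = 0.2516309.
SE = √(0.188313 × 0.00406024) = 0.0276513.
z = (0.2608696 − 0.2349869)/0.0276513 = 0.0258827/0.0276513 = 0.9360.
Two-sided p-value ≈ 2·Φ(−0.936) = 0.3493.

z = 0.9360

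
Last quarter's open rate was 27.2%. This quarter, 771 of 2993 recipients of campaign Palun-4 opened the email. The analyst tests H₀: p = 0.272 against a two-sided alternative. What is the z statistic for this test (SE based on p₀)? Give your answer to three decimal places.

p̂ = 771/2993 ≈ 0.257601.
Under H₀, SE = √(0.272·0.728/2993) = √(6.61597e-05) = 0.008134.
z = (0.257601 − 0.272)/0.008134 = -0.014399/0.008134 = -1.770.
p-value = 2·P(Z > 1.770) ≈ 0.0767.

z = -1.770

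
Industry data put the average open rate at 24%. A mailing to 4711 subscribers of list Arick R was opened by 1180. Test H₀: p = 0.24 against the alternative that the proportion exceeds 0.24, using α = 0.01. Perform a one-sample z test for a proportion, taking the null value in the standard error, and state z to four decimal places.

z = 1.6839

p̂ = 1180/4711 = 0.2504776.
Under H₀, SE = √(0.24·0.76/4711) = √(3.87179e-05) = 0.0062224.
z = (0.2504776 − 0.24)/0.0062224 = 0.0104776/0.0062224 = 1.6839.
p-value = P(Z > 1.684) ≈ 0.0461, so at α = 0.01 we fail to reject H₀.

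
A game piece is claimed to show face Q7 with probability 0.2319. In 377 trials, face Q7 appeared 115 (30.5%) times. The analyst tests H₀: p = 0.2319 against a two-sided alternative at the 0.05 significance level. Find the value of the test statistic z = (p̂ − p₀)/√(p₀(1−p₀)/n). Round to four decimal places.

p̂ = 115/377 = 0.30503979.
SE = √(p₀(1−p₀)/n) = √(0.17812/377) = 0.02173645.
z = (0.30503979 − 0.2319)/0.02173645 = 0.07313979/0.02173645 = 3.3648.
Two-sided p-value ≈ 2·Φ(−3.365) = 0.0008. With α = 0.05, reject H₀.

z = 3.3648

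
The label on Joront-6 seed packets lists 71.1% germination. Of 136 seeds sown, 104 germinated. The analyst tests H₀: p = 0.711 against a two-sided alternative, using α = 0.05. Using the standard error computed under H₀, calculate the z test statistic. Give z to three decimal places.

p̂ = 104/136 = 0.76471.
Standard error under H₀: √(0.711×0.289/136) = 0.03887.
z = (0.76471 − 0.711)/0.03887 = 0.05371/0.03887 = 1.382.
Two-sided p-value ≈ 2·Φ(−1.382) = 0.1671, so at α = 0.05 we fail to reject H₀.

z = 1.382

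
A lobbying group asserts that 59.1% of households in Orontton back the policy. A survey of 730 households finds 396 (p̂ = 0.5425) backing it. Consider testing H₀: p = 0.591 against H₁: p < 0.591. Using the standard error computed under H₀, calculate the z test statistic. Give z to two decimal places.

p̂ = 396/730 = 0.54247.
Under H₀, SE = √(0.591·0.409/730) = √(0.000331122) = 0.01820.
z = (0.54247 − 0.591)/0.01820 = -0.04853/0.01820 = -2.67.
p-value = P(Z < -2.667) ≈ 0.0038.

z = -2.67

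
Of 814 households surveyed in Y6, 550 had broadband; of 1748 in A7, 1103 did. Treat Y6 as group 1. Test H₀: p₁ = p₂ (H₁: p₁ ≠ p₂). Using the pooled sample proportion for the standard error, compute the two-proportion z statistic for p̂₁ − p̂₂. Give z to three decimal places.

p̂₁ = 550/814 ≈ 0.67568, p̂₂ = 1103/1748 ≈ 0.63101.
Pooled p̂ = (550+1103)/(814+1748) = 1653/2562 = 0.64520.
SE = √(p̂(1−p̂)(1/n₁+1/n₂)) = √(0.64520·0.35480·0.00180058) = √(0.000412185) = 0.02030.
z = (0.67568 − 0.63101)/0.02030 = 0.04467/0.02030 = 2.200.
p-value = 2·P(Z > 2.200) ≈ 0.0278.

z = 2.200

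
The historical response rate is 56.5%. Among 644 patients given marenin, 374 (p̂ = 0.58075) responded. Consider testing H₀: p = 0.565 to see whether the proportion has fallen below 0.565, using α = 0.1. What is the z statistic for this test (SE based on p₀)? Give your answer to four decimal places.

p̂ = 374/644 = 0.5807453.
SE = √(p₀(1−p₀)/n) = √(0.24577/644) = 0.0195356.
z = (0.5807453 − 0.565)/0.0195356 = 0.0157453/0.0195356 = 0.8060.
p-value = P(Z < 0.806) ≈ 0.7899. With α = 0.1, fail to reject H₀.

z = 0.8060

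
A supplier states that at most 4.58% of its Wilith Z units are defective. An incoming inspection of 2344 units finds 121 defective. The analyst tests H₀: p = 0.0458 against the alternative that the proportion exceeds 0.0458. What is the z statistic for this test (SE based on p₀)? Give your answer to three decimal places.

z = 1.348

p̂ = 121/2344 ≈ 0.051621.
Under H₀, SE = √(0.0458·0.9542/2344) = √(1.86444e-05) = 0.004318.
z = (0.051621 − 0.0458)/0.004318 = 0.005821/0.004318 = 1.348.
p-value = P(Z > 1.348) ≈ 0.0888.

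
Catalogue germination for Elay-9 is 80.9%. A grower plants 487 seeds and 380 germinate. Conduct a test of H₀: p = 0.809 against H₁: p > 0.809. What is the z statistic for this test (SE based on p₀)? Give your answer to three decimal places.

z = -1.612

p̂ = 380/487 ≈ 0.78029.
Standard error under H₀: √(0.809×0.191/487) = 0.01781.
z = (0.78029 − 0.809)/0.01781 = -0.02871/0.01781 = -1.612.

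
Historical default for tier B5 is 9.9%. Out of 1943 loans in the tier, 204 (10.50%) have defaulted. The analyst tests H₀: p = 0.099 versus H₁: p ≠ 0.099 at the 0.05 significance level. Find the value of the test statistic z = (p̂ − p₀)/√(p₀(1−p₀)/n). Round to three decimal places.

p̂ = 204/1943 = 0.104992.
SE = √(p₀(1−p₀)/n) = √(0.089199/1943) = 0.006776.
z = (0.104992 − 0.099)/0.006776 = 0.005992/0.006776 = 0.884.
p-value = 2·P(Z > 0.884) ≈ 0.3765, so at α = 0.05 we fail to reject H₀.

z = 0.884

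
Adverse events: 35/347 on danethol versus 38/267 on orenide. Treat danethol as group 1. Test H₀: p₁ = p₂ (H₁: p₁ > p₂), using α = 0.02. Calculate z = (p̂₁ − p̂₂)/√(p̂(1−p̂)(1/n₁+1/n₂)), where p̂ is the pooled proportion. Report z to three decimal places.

p̂₁ = 35/347 = 0.10086, p̂₂ = 38/267 = 0.14232.
Pooled p̂ = (35+38)/(347+267) = 73/614 = 0.11889.
SE = √(p̂(1−p̂)(1/n₁+1/n₂)) = √(0.11889·0.88111·0.00662716) = √(0.000694242) = 0.02635.
z = (0.10086 − 0.14232)/0.02635 = -0.04146/0.02635 = -1.573.
p-value = P(Z > -1.573) ≈ 0.9422; since p > α = 0.02, fail to reject H₀.

z = -1.573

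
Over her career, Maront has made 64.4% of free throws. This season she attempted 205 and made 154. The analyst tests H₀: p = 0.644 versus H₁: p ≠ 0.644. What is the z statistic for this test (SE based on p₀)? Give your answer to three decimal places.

z = 3.206

p̂ = 154/205 = 0.75122.
Standard error under H₀: √(0.644×0.356/205) = 0.03344.
z = (0.75122 − 0.644)/0.03344 = 0.10722/0.03344 = 3.206.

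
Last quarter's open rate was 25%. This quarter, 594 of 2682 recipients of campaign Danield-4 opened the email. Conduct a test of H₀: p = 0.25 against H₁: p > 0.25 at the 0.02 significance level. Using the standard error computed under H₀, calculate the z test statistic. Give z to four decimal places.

p̂ = 594/2682 ≈ 0.221477.
Under H₀, SE = √(0.25·0.75/2682) = √(6.99105e-05) = 0.008361.
z = (0.221477 − 0.25)/0.008361 = -0.028523/0.008361 = -3.4114.
p-value = P(Z > -3.411) ≈ 0.9997, so at α = 0.02 we fail to reject H₀.

z = -3.4114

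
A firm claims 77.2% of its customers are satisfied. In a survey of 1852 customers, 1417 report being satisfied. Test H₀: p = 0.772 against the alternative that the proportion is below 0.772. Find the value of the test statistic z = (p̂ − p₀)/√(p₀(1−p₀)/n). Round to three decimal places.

z = -0.706

p̂ = 1417/1852 = 0.76512.
Under H₀, SE = √(0.772·0.228/1852) = √(9.5041e-05) = 0.00975.
z = (0.76512 − 0.772)/0.00975 = -0.00688/0.00975 = -0.706.
p-value = P(Z < -0.706) ≈ 0.2401.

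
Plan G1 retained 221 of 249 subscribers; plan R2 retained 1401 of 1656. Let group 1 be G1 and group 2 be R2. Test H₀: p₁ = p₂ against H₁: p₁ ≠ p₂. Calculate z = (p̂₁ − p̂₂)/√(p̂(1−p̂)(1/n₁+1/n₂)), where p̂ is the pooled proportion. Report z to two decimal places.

p̂₁ = 221/249 ≈ 0.8876, p̂₂ = 1401/1656 ≈ 0.8460.
Pooled p̂ = (221+1401)/(249+1656) = 1622/1905 = 0.8514.
SE = √(p̂(1−p̂)(1/n₁+1/n₂)) = √(0.8514·0.1486·0.00461993) = √(0.000584363) = 0.0242.
z = (0.8876 − 0.8460)/0.0242 = 0.0416/0.0242 = 1.72.
p-value = 2·P(Z > 1.718) ≈ 0.0858.

z = 1.72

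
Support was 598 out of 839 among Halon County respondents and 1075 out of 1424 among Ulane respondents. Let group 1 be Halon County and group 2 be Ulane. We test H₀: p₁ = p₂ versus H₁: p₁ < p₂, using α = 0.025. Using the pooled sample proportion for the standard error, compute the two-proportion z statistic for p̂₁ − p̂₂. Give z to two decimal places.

p̂₁ = 598/839 = 0.71275, p̂₂ = 1075/1424 = 0.75492.
Pooled p̂ = (598+1075)/(839+1424) = 1673/2263 = 0.73928.
SE = √(0.192743 × 0.00189414) = 0.01911.
z = (0.71275 − 0.75492)/0.01911 = -0.04217/0.01911 = -2.21.
p-value = P(Z < -2.207) ≈ 0.0137, so at α = 0.025 we reject H₀.

z = -2.21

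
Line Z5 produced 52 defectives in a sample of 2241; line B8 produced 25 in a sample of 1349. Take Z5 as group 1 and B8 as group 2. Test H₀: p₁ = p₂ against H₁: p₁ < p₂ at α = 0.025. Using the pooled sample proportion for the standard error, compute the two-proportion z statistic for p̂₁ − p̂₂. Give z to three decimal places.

z = 0.936

p̂₁ = 52/2241 = 0.02320, p̂₂ = 25/1349 = 0.01853.
Pooled p̂ = (52+25)/(2241+1349) = 77/3590 = 0.02145.
SE = √(0.0209884 × 0.00118752) = 0.00499.
z = (0.02320 − 0.01853)/0.00499 = 0.00467/0.00499 = 0.936.
p-value = P(Z < 0.936) ≈ 0.8253, so at α = 0.025 we fail to reject H₀.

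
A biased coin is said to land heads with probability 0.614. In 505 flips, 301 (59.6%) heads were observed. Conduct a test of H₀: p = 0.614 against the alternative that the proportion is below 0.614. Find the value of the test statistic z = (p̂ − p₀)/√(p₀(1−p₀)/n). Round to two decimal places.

p̂ = 301/505 ≈ 0.5960.
Under H₀, SE = √(0.614·0.386/505) = √(0.000469315) = 0.0217.
z = (0.5960 − 0.614)/0.0217 = -0.0180/0.0217 = -0.83.
p-value = P(Z < -0.829) ≈ 0.2035.

z = -0.83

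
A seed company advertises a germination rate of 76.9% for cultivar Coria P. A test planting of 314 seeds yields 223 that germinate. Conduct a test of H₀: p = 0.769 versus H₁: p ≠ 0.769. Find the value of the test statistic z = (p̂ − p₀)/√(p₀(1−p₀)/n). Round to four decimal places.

z = -2.4725

p̂ = 223/314 ≈ 0.710191.
Standard error under H₀: √(0.769×0.231/314) = 0.023785.
z = (0.710191 − 0.769)/0.023785 = -0.058809/0.023785 = -2.4725.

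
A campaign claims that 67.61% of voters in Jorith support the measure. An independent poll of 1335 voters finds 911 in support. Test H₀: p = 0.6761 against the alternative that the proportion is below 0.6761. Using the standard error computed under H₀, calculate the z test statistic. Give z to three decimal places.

p̂ = 911/1335 ≈ 0.68240.
SE = √(p₀(1−p₀)/n) = √(0.21899/1335) = 0.01281.
z = (0.68240 − 0.6761)/0.01281 = 0.00630/0.01281 = 0.492.

z = 0.492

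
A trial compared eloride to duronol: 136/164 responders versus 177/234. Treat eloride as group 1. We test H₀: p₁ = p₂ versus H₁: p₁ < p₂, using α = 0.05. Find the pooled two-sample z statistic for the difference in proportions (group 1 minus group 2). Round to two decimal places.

z = 1.75

p̂₁ = 136/164 = 0.8293, p̂₂ = 177/234 = 0.7564.
Pooled p̂ = (136+177)/(164+234) = 313/398 = 0.7864.
SE = √(0.167957 × 0.0103711) = 0.0417.
z = (0.8293 − 0.7564)/0.0417 = 0.0729/0.0417 = 1.75.
p-value = P(Z < 1.746) ≈ 0.9596. With α = 0.05, fail to reject H₀.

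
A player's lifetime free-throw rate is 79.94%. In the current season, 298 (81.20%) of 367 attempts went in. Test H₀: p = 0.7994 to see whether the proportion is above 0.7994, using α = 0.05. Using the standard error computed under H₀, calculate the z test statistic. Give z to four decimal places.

p̂ = 298/367 ≈ 0.811989.
Standard error under H₀: √(0.7994×0.2006/367) = 0.020903.
z = (0.811989 − 0.7994)/0.020903 = 0.012589/0.020903 = 0.6023.
p-value = P(Z > 0.602) ≈ 0.2735, so at α = 0.05 we fail to reject H₀.

z = 0.6023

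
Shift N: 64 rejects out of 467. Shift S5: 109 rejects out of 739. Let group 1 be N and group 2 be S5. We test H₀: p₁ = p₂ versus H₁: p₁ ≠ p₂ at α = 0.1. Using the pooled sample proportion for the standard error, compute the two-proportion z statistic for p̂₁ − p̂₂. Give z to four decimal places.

z = -0.5044

p̂₁ = 64/467 ≈ 0.137045, p̂₂ = 109/739 ≈ 0.147497.
Pooled p̂ = (64+109)/(467+739) = 173/1206 = 0.143449.
SE = √(p̂(1−p̂)(1/n₁+1/n₂)) = √(0.143449·0.856551·0.00349451) = √(0.000429376) = 0.020721.
z = (0.137045 − 0.147497)/0.020721 = -0.010452/0.020721 = -0.5044.
Two-sided p-value ≈ 2·Φ(−0.504) = 0.6140, so at α = 0.1 we fail to reject H₀.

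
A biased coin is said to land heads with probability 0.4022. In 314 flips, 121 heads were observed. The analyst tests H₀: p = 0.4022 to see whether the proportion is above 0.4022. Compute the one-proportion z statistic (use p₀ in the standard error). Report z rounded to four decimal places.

z = -0.6089

p̂ = 121/314 ≈ 0.385350.
Under H₀, SE = √(0.4022·0.5978/314) = √(0.000765717) = 0.027672.
z = (0.385350 − 0.4022)/0.027672 = -0.016850/0.027672 = -0.6089.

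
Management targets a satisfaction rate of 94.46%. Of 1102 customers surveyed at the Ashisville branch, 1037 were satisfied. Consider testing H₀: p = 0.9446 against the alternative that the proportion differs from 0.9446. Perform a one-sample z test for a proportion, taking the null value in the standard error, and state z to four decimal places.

z = -0.5200

p̂ = 1037/1102 ≈ 0.9410163.
SE = √(p₀(1−p₀)/n) = √(0.052331/1102) = 0.0068911.
z = (0.9410163 − 0.9446)/0.0068911 = -0.0035837/0.0068911 = -0.5200.
p-value = 2·P(Z > 0.520) ≈ 0.6030.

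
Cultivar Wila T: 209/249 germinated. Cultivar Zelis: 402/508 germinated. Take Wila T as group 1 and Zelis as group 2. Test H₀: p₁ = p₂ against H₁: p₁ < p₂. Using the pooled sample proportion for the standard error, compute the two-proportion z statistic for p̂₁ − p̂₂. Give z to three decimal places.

p̂₁ = 209/249 ≈ 0.83936, p̂₂ = 402/508 ≈ 0.79134.
Pooled p̂ = (209+402)/(249+508) = 611/757 = 0.80713.
SE = √(p̂(1−p̂)(1/n₁+1/n₂)) = √(0.80713·0.19287·0.00598457) = √(0.000931612) = 0.03052.
z = (0.83936 − 0.79134)/0.03052 = 0.04802/0.03052 = 1.573.
p-value = P(Z < 1.573) ≈ 0.9422.

z = 1.573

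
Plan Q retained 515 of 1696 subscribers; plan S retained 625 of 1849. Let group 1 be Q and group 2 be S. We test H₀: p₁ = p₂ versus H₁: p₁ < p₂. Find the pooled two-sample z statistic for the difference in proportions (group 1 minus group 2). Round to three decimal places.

z = -2.188

p̂₁ = 515/1696 = 0.303656, p̂₂ = 625/1849 = 0.338021.
Pooled p̂ = (515+625)/(1696+1849) = 1140/3545 = 0.321580.
SE = √(0.218166 × 0.00113046) = 0.015704.
z = (0.303656 − 0.338021)/0.015704 = -0.034365/0.015704 = -2.188.
p-value = P(Z < -2.188) ≈ 0.0143.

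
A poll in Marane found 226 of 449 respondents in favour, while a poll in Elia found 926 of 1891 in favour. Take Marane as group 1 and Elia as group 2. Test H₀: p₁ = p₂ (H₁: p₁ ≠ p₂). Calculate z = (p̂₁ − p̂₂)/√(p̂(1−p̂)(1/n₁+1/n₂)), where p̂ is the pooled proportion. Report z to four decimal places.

p̂₁ = 226/449 ≈ 0.503341, p̂₂ = 926/1891 ≈ 0.489688.
Pooled p̂ = (226+926)/(449+1891) = 1152/2340 = 0.492308.
SE = √(0.249941 × 0.00275599) = 0.026246.
z = (0.503341 − 0.489688)/0.026246 = 0.013653/0.026246 = 0.5202.
p-value = 2·P(Z > 0.520) ≈ 0.6029.

z = 0.5202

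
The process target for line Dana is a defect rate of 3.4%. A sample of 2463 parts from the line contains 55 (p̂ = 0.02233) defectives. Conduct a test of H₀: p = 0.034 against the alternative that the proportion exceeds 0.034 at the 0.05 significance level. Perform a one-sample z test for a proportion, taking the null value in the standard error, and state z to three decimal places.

z = -3.196

p̂ = 55/2463 ≈ 0.022330.
Under H₀, SE = √(0.034·0.966/2463) = √(1.3335e-05) = 0.003652.
z = (0.022330 − 0.034)/0.003652 = -0.011670/0.003652 = -3.196.
p-value = P(Z > -3.196) ≈ 0.9993; since p > α = 0.05, fail to reject H₀.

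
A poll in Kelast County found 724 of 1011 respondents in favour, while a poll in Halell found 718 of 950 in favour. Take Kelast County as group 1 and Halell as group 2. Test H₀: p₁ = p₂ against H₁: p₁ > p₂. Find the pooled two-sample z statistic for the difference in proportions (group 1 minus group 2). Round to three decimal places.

z = -1.990

p̂₁ = 724/1011 ≈ 0.71612, p̂₂ = 718/950 ≈ 0.75579.
Pooled p̂ = (724+718)/(1011+950) = 1442/1961 = 0.73534.
SE = √(0.194616 × 0.00204175) = 0.01993.
z = (0.71612 − 0.75579)/0.01993 = -0.03967/0.01993 = -1.990.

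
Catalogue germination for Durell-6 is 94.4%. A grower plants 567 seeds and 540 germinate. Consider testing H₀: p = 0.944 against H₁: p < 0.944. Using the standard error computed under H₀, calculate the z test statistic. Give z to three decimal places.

z = 0.868

p̂ = 540/567 = 0.952381.
Standard error under H₀: √(0.944×0.056/567) = 0.009656.
z = (0.952381 − 0.944)/0.009656 = 0.008381/0.009656 = 0.868.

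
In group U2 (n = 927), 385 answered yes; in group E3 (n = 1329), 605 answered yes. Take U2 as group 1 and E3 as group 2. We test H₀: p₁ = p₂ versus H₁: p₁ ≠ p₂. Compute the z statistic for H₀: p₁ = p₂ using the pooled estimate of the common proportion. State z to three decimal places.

p̂₁ = 385/927 = 0.41532, p̂₂ = 605/1329 = 0.45523.
Pooled p̂ = (385+605)/(927+1329) = 990/2256 = 0.43883.
SE = √(0.246258 × 0.00183119) = 0.02124.
z = (0.41532 − 0.45523)/0.02124 = -0.03991/0.02124 = -1.879.
Two-sided p-value ≈ 2·Φ(−1.879) = 0.0602.

z = -1.879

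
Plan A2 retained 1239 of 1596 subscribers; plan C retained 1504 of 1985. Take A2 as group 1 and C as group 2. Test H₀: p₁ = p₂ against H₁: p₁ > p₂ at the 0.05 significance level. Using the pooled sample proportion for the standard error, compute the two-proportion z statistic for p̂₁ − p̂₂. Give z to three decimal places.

p̂₁ = 1239/1596 = 0.776316, p̂₂ = 1504/1985 = 0.757683.
Pooled p̂ = (1239+1504)/(1596+1985) = 2743/3581 = 0.765987.
SE = √(p̂(1−p̂)(1/n₁+1/n₂)) = √(0.765987·0.234013·0.00113034) = √(0.000202615) = 0.014234.
z = (0.776316 − 0.757683)/0.014234 = 0.018633/0.014234 = 1.309.
p-value = P(Z > 1.309) ≈ 0.0953; since p > α = 0.05, fail to reject H₀.

z = 1.309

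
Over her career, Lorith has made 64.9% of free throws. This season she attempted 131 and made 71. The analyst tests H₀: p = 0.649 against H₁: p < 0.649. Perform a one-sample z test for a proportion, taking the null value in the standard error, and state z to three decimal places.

z = -2.566

p̂ = 71/131 ≈ 0.54198.
Standard error under H₀: √(0.649×0.351/131) = 0.04170.
z = (0.54198 − 0.649)/0.04170 = -0.10702/0.04170 = -2.566.
p-value = P(Z < -2.566) ≈ 0.0051.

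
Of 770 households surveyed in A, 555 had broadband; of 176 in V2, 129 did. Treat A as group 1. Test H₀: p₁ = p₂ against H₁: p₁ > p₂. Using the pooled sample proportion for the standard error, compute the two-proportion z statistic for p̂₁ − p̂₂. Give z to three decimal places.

p̂₁ = 555/770 = 0.720779, p̂₂ = 129/176 = 0.732955.
Pooled p̂ = (555+129)/(770+176) = 684/946 = 0.723044.
SE = √(p̂(1−p̂)(1/n₁+1/n₂)) = √(0.723044·0.276956·0.00698052) = √(0.00139786) = 0.037388.
z = (0.720779 − 0.732955)/0.037388 = -0.012176/0.037388 = -0.326.
p-value = P(Z > -0.326) ≈ 0.6277.

z = -0.326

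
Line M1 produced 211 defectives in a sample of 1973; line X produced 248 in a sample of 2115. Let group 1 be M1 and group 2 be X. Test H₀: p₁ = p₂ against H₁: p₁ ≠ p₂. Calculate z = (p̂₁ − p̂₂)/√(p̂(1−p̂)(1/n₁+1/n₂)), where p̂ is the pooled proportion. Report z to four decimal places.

p̂₁ = 211/1973 ≈ 0.1069437, p̂₂ = 248/2115 ≈ 0.1172577.
Pooled p̂ = (211+248)/(1973+2115) = 459/4088 = 0.1122798.
SE = √(0.0996731 × 0.000979656) = 0.0098816.
z = (0.1069437 − 0.1172577)/0.0098816 = -0.0103140/0.0098816 = -1.0438.

z = -1.0438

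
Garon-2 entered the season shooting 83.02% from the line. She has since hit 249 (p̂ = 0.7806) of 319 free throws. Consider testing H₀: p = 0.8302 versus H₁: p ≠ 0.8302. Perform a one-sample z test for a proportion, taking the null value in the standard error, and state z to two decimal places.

z = -2.36

p̂ = 249/319 ≈ 0.7806.
Standard error under H₀: √(0.8302×0.1698/319) = 0.0210.
z = (0.7806 − 0.8302)/0.0210 = -0.0496/0.0210 = -2.36.
p-value = 2·P(Z > 2.361) ≈ 0.0182.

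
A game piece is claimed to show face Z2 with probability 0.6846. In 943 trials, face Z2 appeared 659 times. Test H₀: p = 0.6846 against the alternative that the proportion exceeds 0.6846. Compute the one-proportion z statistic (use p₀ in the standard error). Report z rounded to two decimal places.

p̂ = 659/943 = 0.6988.
Standard error under H₀: √(0.6846×0.3154/943) = 0.0151.
z = (0.6988 − 0.6846)/0.0151 = 0.0142/0.0151 = 0.94.
p-value = P(Z > 0.941) ≈ 0.1734.

z = 0.94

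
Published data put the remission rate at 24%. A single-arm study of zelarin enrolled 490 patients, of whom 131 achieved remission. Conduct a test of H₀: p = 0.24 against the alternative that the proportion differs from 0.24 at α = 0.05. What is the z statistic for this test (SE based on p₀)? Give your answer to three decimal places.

p̂ = 131/490 = 0.267347.
SE = √(p₀(1−p₀)/n) = √(0.1824/490) = 0.019294.
z = (0.267347 − 0.24)/0.019294 = 0.027347/0.019294 = 1.417.
Two-sided p-value ≈ 2·Φ(−1.417) = 0.1564; since p > α = 0.05, fail to reject H₀.

z = 1.417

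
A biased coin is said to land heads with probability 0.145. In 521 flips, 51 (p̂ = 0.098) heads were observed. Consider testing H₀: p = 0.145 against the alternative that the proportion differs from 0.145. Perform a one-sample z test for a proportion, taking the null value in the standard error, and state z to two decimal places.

p̂ = 51/521 ≈ 0.09789.
Under H₀, SE = √(0.145·0.855/521) = √(0.000237956) = 0.01543.
z = (0.09789 − 0.145)/0.01543 = -0.04711/0.01543 = -3.05.

z = -3.05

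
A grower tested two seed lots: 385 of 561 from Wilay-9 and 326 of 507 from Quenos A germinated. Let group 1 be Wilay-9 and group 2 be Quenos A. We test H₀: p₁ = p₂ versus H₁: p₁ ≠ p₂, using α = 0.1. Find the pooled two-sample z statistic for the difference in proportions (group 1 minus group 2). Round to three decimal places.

z = 1.497

p̂₁ = 385/561 ≈ 0.68627, p̂₂ = 326/507 ≈ 0.64300.
Pooled p̂ = (385+326)/(561+507) = 711/1068 = 0.66573.
SE = √(0.222533 × 0.00375492) = 0.02891.
z = (0.68627 − 0.64300)/0.02891 = 0.04327/0.02891 = 1.497.
Two-sided p-value ≈ 2·Φ(−1.497) = 0.1344. With α = 0.1, fail to reject H₀.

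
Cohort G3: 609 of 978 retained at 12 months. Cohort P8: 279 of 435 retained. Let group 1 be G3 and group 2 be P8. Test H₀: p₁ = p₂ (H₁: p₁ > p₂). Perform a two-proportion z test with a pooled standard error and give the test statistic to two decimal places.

z = -0.67

p̂₁ = 609/978 ≈ 0.6227, p̂₂ = 279/435 ≈ 0.6414.
Pooled p̂ = (609+279)/(978+435) = 888/1413 = 0.6285.
SE = √(p̂(1−p̂)(1/n₁+1/n₂)) = √(0.6285·0.3715·0.00332135) = √(0.000775536) = 0.0278.
z = (0.6227 − 0.6414)/0.0278 = -0.0187/0.0278 = -0.67.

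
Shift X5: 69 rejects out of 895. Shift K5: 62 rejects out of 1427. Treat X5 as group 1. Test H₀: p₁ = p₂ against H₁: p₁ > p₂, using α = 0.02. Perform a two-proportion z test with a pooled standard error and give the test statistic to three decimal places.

p̂₁ = 69/895 = 0.077095, p̂₂ = 62/1427 = 0.043448.
Pooled p̂ = (69+62)/(895+1427) = 131/2322 = 0.056417.
SE = √(p̂(1−p̂)(1/n₁+1/n₂)) = √(0.056417·0.943583·0.00181809) = √(9.67842e-05) = 0.009838.
z = (0.077095 − 0.043448)/0.009838 = 0.033647/0.009838 = 3.420.
p-value = P(Z > 3.420) ≈ 0.0003, so at α = 0.02 we reject H₀.

z = 3.420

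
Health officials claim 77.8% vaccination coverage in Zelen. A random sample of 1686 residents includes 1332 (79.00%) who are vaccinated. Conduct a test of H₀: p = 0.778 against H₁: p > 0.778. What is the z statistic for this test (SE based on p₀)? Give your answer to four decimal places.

z = 1.1891

p̂ = 1332/1686 ≈ 0.7900356.
SE = √(p₀(1−p₀)/n) = √(0.17272/1686) = 0.0101213.
z = (0.7900356 − 0.778)/0.0101213 = 0.0120356/0.0101213 = 1.1891.
p-value = P(Z > 1.189) ≈ 0.1172.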